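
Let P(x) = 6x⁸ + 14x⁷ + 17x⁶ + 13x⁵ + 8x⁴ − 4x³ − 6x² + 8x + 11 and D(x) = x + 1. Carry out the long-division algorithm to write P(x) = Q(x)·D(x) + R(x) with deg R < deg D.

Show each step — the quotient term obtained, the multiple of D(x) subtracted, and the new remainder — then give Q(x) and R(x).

Q(x) = 6x⁷ + 8x⁶ + 9x⁵ + 4x⁴ + 4x³ − 8x² + 2x + 6; R(x) = 5

Step 1: lead(6x⁸ + 14x⁷ + 17x⁶ + 13x⁵ + 8x⁴ − 4x³ − 6x² + 8x + 11) ÷ lead(D) = 6x⁸ ÷ x = 6x⁷. Subtract (6x⁷)·D = 6x⁸ + 6x⁷. Remainder: 8x⁷ + 17x⁶ + 13x⁵ + 8x⁴ − 4x³ − 6x² + 8x + 11.
Step 2: lead(8x⁷ + 17x⁶ + 13x⁵ + 8x⁴ − 4x³ − 6x² + 8x + 11) ÷ lead(D) = 8x⁷ ÷ x = 8x⁶. Subtract (8x⁶)·D = 8x⁷ + 8x⁶. Remainder: 9x⁶ + 13x⁵ + 8x⁴ − 4x³ − 6x² + 8x + 11.
Step 3: lead(9x⁶ + 13x⁵ + 8x⁴ − 4x³ − 6x² + 8x + 11) ÷ lead(D) = 9x⁶ ÷ x = 9x⁵. Subtract (9x⁵)·D = 9x⁶ + 9x⁵. Remainder: 4x⁵ + 8x⁴ − 4x³ − 6x² + 8x + 11.
Step 4: lead(4x⁵ + 8x⁴ − 4x³ − 6x² + 8x + 11) ÷ lead(D) = 4x⁵ ÷ x = 4x⁴. Subtract (4x⁴)·D = 4x⁵ + 4x⁴. Remainder: 4x⁴ − 4x³ − 6x² + 8x + 11.
Step 5: lead(4x⁴ − 4x³ − 6x² + 8x + 11) ÷ lead(D) = 4x⁴ ÷ x = 4x³. Subtract (4x³)·D = 4x⁴ + 4x³. Remainder: −8x³ − 6x² + 8x + 11.
Step 6: lead(−8x³ − 6x² + 8x + 11) ÷ lead(D) = −8x³ ÷ x = −8x². Subtract (−8x²)·D = −8x³ − 8x². Remainder: 2x² + 8x + 11.
Step 7: lead(2x² + 8x + 11) ÷ lead(D) = 2x² ÷ x = 2x. Subtract (2x)·D = 2x² + 2x. Remainder: 6x + 11.
Step 8: lead(6x + 11) ÷ lead(D) = 6x ÷ x = 6. Subtract (6)·D = 6x + 6. Remainder: 5.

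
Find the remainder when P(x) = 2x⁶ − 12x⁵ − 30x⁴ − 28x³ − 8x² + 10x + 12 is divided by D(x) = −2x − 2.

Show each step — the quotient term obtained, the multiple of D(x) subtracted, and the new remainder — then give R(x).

R(x) = 6

Step 1: lead(2x⁶ − 12x⁵ − 30x⁴ − 28x³ − 8x² + 10x + 12) ÷ lead(D) = 2x⁶ ÷ −2x = −x⁵. Subtract (−x⁵)·D = 2x⁶ + 2x⁵. Remainder: −14x⁵ − 30x⁴ − 28x³ − 8x² + 10x + 12.
Step 2: lead(−14x⁵ − 30x⁴ − 28x³ − 8x² + 10x + 12) ÷ lead(D) = −14x⁵ ÷ −2x = 7x⁴. Subtract (7x⁴)·D = −14x⁵ − 14x⁴. Remainder: −16x⁴ − 28x³ − 8x² + 10x + 12.
Step 3: lead(−16x⁴ − 28x³ − 8x² + 10x + 12) ÷ lead(D) = −16x⁴ ÷ −2x = 8x³. Subtract (8x³)·D = −16x⁴ − 16x³. Remainder: −12x³ − 8x² + 10x + 12.
Step 4: lead(−12x³ − 8x² + 10x + 12) ÷ lead(D) = −12x³ ÷ −2x = 6x². Subtract (6x²)·D = −12x³ − 12x². Remainder: 4x² + 10x + 12.
Step 5: lead(4x² + 10x + 12) ÷ lead(D) = 4x² ÷ −2x = −2x. Subtract (−2x)·D = 4x² + 4x. Remainder: 6x + 12.
Step 6: lead(6x + 12) ÷ lead(D) = 6x ÷ −2x = −3. Subtract (−3)·D = 6x + 6. Remainder: 6.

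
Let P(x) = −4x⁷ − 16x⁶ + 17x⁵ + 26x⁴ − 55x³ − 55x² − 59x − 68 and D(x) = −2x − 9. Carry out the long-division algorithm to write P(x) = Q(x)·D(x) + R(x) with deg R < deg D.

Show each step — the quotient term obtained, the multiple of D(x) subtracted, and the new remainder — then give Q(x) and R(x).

Q(x) = 2x⁶ − x⁵ − 4x⁴ + 5x³ + 5x² + 5x + 7; R(x) = −5

Step 1: lead(−4x⁷ − 16x⁶ + 17x⁵ + 26x⁴ − 55x³ − 55x² − 59x − 68) ÷ lead(D) = −4x⁷ ÷ −2x = 2x⁶. Subtract (2x⁶)·D = −4x⁷ − 18x⁶. Remainder: 2x⁶ + 17x⁵ + 26x⁴ − 55x³ − 55x² − 59x − 68.
Step 2: lead(2x⁶ + 17x⁵ + 26x⁴ − 55x³ − 55x² − 59x − 68) ÷ lead(D) = 2x⁶ ÷ −2x = −x⁵. Subtract (−x⁵)·D = 2x⁶ + 9x⁵. Remainder: 8x⁵ + 26x⁴ − 55x³ − 55x² − 59x − 68.
Step 3: lead(8x⁵ + 26x⁴ − 55x³ − 55x² − 59x − 68) ÷ lead(D) = 8x⁵ ÷ −2x = −4x⁴. Subtract (−4x⁴)·D = 8x⁵ + 36x⁴. Remainder: −10x⁴ − 55x³ − 55x² − 59x − 68.
Step 4: lead(−10x⁴ − 55x³ − 55x² − 59x − 68) ÷ lead(D) = −10x⁴ ÷ −2x = 5x³. Subtract (5x³)·D = −10x⁴ − 45x³. Remainder: −10x³ − 55x² − 59x − 68.
Step 5: lead(−10x³ − 55x² − 59x − 68) ÷ lead(D) = −10x³ ÷ −2x = 5x². Subtract (5x²)·D = −10x³ − 45x². Remainder: −10x² − 59x − 68.
Step 6: lead(−10x² − 59x − 68) ÷ lead(D) = −10x² ÷ −2x = 5x. Subtract (5x)·D = −10x² − 45x. Remainder: −14x − 68.
Step 7: lead(−14x − 68) ÷ lead(D) = −14x ÷ −2x = 7. Subtract (7)·D = −14x − 63. Remainder: −5.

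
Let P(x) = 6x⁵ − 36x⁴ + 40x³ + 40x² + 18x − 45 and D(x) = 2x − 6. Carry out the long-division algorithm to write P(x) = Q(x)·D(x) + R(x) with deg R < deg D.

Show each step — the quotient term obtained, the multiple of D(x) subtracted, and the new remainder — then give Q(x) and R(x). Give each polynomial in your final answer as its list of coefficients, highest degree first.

Step 1: lead(6x⁵ − 36x⁴ + 40x³ + 40x² + 18x − 45) ÷ lead(D) = 6x⁵ ÷ 2x = 3x⁴. Subtract (3x⁴)·D = 6x⁵ − 18x⁴. Remainder: −18x⁴ + 40x³ + 40x² + 18x − 45.
Step 2: lead(−18x⁴ + 40x³ + 40x² + 18x − 45) ÷ lead(D) = −18x⁴ ÷ 2x = −9x³. Subtract (−9x³)·D = −18x⁴ + 54x³. Remainder: −14x³ + 40x² + 18x − 45.
Step 3: lead(−14x³ + 40x² + 18x − 45) ÷ lead(D) = −14x³ ÷ 2x = −7x². Subtract (−7x²)·D = −14x³ + 42x². Remainder: −2x² + 18x − 45.
Step 4: lead(−2x² + 18x − 45) ÷ lead(D) = −2x² ÷ 2x = −x. Subtract (−x)·D = −2x² + 6x. Remainder: 12x − 45.
Step 5: lead(12x − 45) ÷ lead(D) = 12x ÷ 2x = 6. Subtract (6)·D = 12x − 36. Remainder: −9.

Q = [3, -9, -7, -1, 6]; R = [-9]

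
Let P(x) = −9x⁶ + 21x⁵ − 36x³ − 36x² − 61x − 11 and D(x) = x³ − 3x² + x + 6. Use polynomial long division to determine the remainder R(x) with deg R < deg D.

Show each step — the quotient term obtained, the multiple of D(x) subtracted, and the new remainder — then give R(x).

Step 1: lead(−9x⁶ + 21x⁵ − 36x³ − 36x² − 61x − 11) ÷ lead(D) = −9x⁶ ÷ x³ = −9x³. Subtract (−9x³)·D = −9x⁶ + 27x⁵ − 9x⁴ − 54x³. Remainder: −6x⁵ + 9x⁴ + 18x³ − 36x² − 61x − 11.
Step 2: lead(−6x⁵ + 9x⁴ + 18x³ − 36x² − 61x − 11) ÷ lead(D) = −6x⁵ ÷ x³ = −6x². Subtract (−6x²)·D = −6x⁵ + 18x⁴ − 6x³ − 36x². Remainder: −9x⁴ + 24x³ − 61x − 11.
Step 3: lead(−9x⁴ + 24x³ − 61x − 11) ÷ lead(D) = −9x⁴ ÷ x³ = −9x. Subtract (−9x)·D = −9x⁴ + 27x³ − 9x² − 54x. Remainder: −3x³ + 9x² − 7x − 11.
Step 4: lead(−3x³ + 9x² − 7x − 11) ÷ lead(D) = −3x³ ÷ x³ = −3. Subtract (−3)·D = −3x³ + 9x² − 3x − 18. Remainder: −4x + 7.

R(x) = −4x + 7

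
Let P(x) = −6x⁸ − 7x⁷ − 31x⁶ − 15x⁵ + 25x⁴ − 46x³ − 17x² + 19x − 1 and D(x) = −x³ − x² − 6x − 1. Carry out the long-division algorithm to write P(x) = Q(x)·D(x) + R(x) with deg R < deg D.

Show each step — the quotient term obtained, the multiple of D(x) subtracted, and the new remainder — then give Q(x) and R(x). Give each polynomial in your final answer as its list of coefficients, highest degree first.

Step 1: lead(−6x⁸ − 7x⁷ − 31x⁶ − 15x⁵ + 25x⁴ − 46x³ − 17x² + 19x − 1) ÷ lead(D) = −6x⁸ ÷ −x³ = 6x⁵. Subtract (6x⁵)·D = −6x⁸ − 6x⁷ − 36x⁶ − 6x⁵. Remainder: −x⁷ + 5x⁶ − 9x⁵ + 25x⁴ − 46x³ − 17x² + 19x − 1.
Step 2: lead(−x⁷ + 5x⁶ − 9x⁵ + 25x⁴ − 46x³ − 17x² + 19x − 1) ÷ lead(D) = −x⁷ ÷ −x³ = x⁴. Subtract (x⁴)·D = −x⁷ − x⁶ − 6x⁵ − x⁴. Remainder: 6x⁶ − 3x⁵ + 26x⁴ − 46x³ − 17x² + 19x − 1.
Step 3: lead(6x⁶ − 3x⁵ + 26x⁴ − 46x³ − 17x² + 19x − 1) ÷ lead(D) = 6x⁶ ÷ −x³ = −6x³. Subtract (−6x³)·D = 6x⁶ + 6x⁵ + 36x⁴ + 6x³. Remainder: −9x⁵ − 10x⁴ − 52x³ − 17x² + 19x − 1.
Step 4: lead(−9x⁵ − 10x⁴ − 52x³ − 17x² + 19x − 1) ÷ lead(D) = −9x⁵ ÷ −x³ = 9x². Subtract (9x²)·D = −9x⁵ − 9x⁴ − 54x³ − 9x². Remainder: −x⁴ + 2x³ − 8x² + 19x − 1.
Step 5: lead(−x⁴ + 2x³ − 8x² + 19x − 1) ÷ lead(D) = −x⁴ ÷ −x³ = x. Subtract (x)·D = −x⁴ − x³ − 6x² − x. Remainder: 3x³ − 2x² + 20x − 1.
Step 6: lead(3x³ − 2x² + 20x − 1) ÷ lead(D) = 3x³ ÷ −x³ = −3. Subtract (−3)·D = 3x³ + 3x² + 18x + 3. Remainder: −5x² + 2x − 4.

Q = [6, 1, -6, 9, 1, -3]; R = [-5, 2, -4]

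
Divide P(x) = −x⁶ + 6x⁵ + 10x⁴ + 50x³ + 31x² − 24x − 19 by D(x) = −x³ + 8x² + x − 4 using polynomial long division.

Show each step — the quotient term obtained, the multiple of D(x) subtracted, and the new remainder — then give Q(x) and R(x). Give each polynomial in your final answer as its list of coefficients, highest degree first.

Q = [1, 2, 7, 4]; R = [-3]

Step 1: lead(−x⁶ + 6x⁵ + 10x⁴ + 50x³ + 31x² − 24x − 19) ÷ lead(D) = −x⁶ ÷ −x³ = x³. Subtract (x³)·D = −x⁶ + 8x⁵ + x⁴ − 4x³. Remainder: −2x⁵ + 9x⁴ + 54x³ + 31x² − 24x − 19.
Step 2: lead(−2x⁵ + 9x⁴ + 54x³ + 31x² − 24x − 19) ÷ lead(D) = −2x⁵ ÷ −x³ = 2x². Subtract (2x²)·D = −2x⁵ + 16x⁴ + 2x³ − 8x². Remainder: −7x⁴ + 52x³ + 39x² − 24x − 19.
Step 3: lead(−7x⁴ + 52x³ + 39x² − 24x − 19) ÷ lead(D) = −7x⁴ ÷ −x³ = 7x. Subtract (7x)·D = −7x⁴ + 56x³ + 7x² − 28x. Remainder: −4x³ + 32x² + 4x − 19.
Step 4: lead(−4x³ + 32x² + 4x − 19) ÷ lead(D) = −4x³ ÷ −x³ = 4. Subtract (4)·D = −4x³ + 32x² + 4x − 16. Remainder: −3.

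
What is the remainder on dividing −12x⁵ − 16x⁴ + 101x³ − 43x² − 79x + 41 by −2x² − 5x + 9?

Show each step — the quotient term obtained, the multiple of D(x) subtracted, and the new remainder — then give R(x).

R(x) = −4

Step 1: lead(−12x⁵ − 16x⁴ + 101x³ − 43x² − 79x + 41) ÷ lead(D) = −12x⁵ ÷ −2x² = 6x³. Subtract (6x³)·D = −12x⁵ − 30x⁴ + 54x³. Remainder: 14x⁴ + 47x³ − 43x² − 79x + 41.
Step 2: lead(14x⁴ + 47x³ − 43x² − 79x + 41) ÷ lead(D) = 14x⁴ ÷ −2x² = −7x². Subtract (−7x²)·D = 14x⁴ + 35x³ − 63x². Remainder: 12x³ + 20x² − 79x + 41.
Step 3: lead(12x³ + 20x² − 79x + 41) ÷ lead(D) = 12x³ ÷ −2x² = −6x. Subtract (−6x)·D = 12x³ + 30x² − 54x. Remainder: −10x² − 25x + 41.
Step 4: lead(−10x² − 25x + 41) ÷ lead(D) = −10x² ÷ −2x² = 5. Subtract (5)·D = −10x² − 25x + 45. Remainder: −4.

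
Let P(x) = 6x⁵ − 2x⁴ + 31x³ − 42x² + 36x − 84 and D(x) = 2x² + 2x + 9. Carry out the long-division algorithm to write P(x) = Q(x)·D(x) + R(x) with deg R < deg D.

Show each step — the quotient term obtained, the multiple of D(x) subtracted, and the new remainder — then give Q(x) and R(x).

Q(x) = 3x³ − 4x² + 6x − 9; R(x) = −3

Step 1: lead(6x⁵ − 2x⁴ + 31x³ − 42x² + 36x − 84) ÷ lead(D) = 6x⁵ ÷ 2x² = 3x³. Subtract (3x³)·D = 6x⁵ + 6x⁴ + 27x³. Remainder: −8x⁴ + 4x³ − 42x² + 36x − 84.
Step 2: lead(−8x⁴ + 4x³ − 42x² + 36x − 84) ÷ lead(D) = −8x⁴ ÷ 2x² = −4x². Subtract (−4x²)·D = −8x⁴ − 8x³ − 36x². Remainder: 12x³ − 6x² + 36x − 84.
Step 3: lead(12x³ − 6x² + 36x − 84) ÷ lead(D) = 12x³ ÷ 2x² = 6x. Subtract (6x)·D = 12x³ + 12x² + 54x. Remainder: −18x² − 18x − 84.
Step 4: lead(−18x² − 18x − 84) ÷ lead(D) = −18x² ÷ 2x² = −9. Subtract (−9)·D = −18x² − 18x − 81. Remainder: −3.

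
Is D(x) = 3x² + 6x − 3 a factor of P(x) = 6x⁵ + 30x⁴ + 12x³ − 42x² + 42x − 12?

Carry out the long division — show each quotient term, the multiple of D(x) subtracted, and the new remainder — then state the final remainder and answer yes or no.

Step 1: lead(6x⁵ + 30x⁴ + 12x³ − 42x² + 42x − 12) ÷ lead(D) = 6x⁵ ÷ 3x² = 2x³. Subtract (2x³)·D = 6x⁵ + 12x⁴ − 6x³. Remainder: 18x⁴ + 18x³ − 42x² + 42x − 12.
Step 2: lead(18x⁴ + 18x³ − 42x² + 42x − 12) ÷ lead(D) = 18x⁴ ÷ 3x² = 6x². Subtract (6x²)·D = 18x⁴ + 36x³ − 18x². Remainder: −18x³ − 24x² + 42x − 12.
Step 3: lead(−18x³ − 24x² + 42x − 12) ÷ lead(D) = −18x³ ÷ 3x² = −6x. Subtract (−6x)·D = −18x³ − 36x² + 18x. Remainder: 12x² + 24x − 12.
Step 4: lead(12x² + 24x − 12) ÷ lead(D) = 12x² ÷ 3x² = 4. Subtract (4)·D = 12x² + 24x − 12. Remainder: 0.

R(x) = 0, so D(x) is a factor of P(x). yes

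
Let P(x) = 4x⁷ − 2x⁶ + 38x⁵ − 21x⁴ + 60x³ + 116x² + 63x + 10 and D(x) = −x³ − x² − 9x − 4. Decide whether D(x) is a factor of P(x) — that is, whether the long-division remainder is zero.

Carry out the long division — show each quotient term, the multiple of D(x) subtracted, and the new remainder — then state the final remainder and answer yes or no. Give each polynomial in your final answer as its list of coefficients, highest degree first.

R = [-2], so D(x) is not a factor of P(x). no

Step 1: lead(4x⁷ − 2x⁶ + 38x⁵ − 21x⁴ + 60x³ + 116x² + 63x + 10) ÷ lead(D) = 4x⁷ ÷ −x³ = −4x⁴. Subtract (−4x⁴)·D = 4x⁷ + 4x⁶ + 36x⁵ + 16x⁴. Remainder: −6x⁶ + 2x⁵ − 37x⁴ + 60x³ + 116x² + 63x + 10.
Step 2: lead(−6x⁶ + 2x⁵ − 37x⁴ + 60x³ + 116x² + 63x + 10) ÷ lead(D) = −6x⁶ ÷ −x³ = 6x³. Subtract (6x³)·D = −6x⁶ − 6x⁵ − 54x⁴ − 24x³. Remainder: 8x⁵ + 17x⁴ + 84x³ + 116x² + 63x + 10.
Step 3: lead(8x⁵ + 17x⁴ + 84x³ + 116x² + 63x + 10) ÷ lead(D) = 8x⁵ ÷ −x³ = −8x². Subtract (−8x²)·D = 8x⁵ + 8x⁴ + 72x³ + 32x². Remainder: 9x⁴ + 12x³ + 84x² + 63x + 10.
Step 4: lead(9x⁴ + 12x³ + 84x² + 63x + 10) ÷ lead(D) = 9x⁴ ÷ −x³ = −9x. Subtract (−9x)·D = 9x⁴ + 9x³ + 81x² + 36x. Remainder: 3x³ + 3x² + 27x + 10.
Step 5: lead(3x³ + 3x² + 27x + 10) ÷ lead(D) = 3x³ ÷ −x³ = −3. Subtract (−3)·D = 3x³ + 3x² + 27x + 12. Remainder: −2.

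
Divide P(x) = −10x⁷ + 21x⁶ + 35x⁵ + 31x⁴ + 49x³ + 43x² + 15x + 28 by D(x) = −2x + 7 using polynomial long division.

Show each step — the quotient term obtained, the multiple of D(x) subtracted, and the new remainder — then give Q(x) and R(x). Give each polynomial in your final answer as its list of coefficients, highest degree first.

Step 1: lead(−10x⁷ + 21x⁶ + 35x⁵ + 31x⁴ + 49x³ + 43x² + 15x + 28) ÷ lead(D) = −10x⁷ ÷ −2x = 5x⁶. Subtract (5x⁶)·D = −10x⁷ + 35x⁶. Remainder: −14x⁶ + 35x⁵ + 31x⁴ + 49x³ + 43x² + 15x + 28.
Step 2: lead(−14x⁶ + 35x⁵ + 31x⁴ + 49x³ + 43x² + 15x + 28) ÷ lead(D) = −14x⁶ ÷ −2x = 7x⁵. Subtract (7x⁵)·D = −14x⁶ + 49x⁵. Remainder: −14x⁵ + 31x⁴ + 49x³ + 43x² + 15x + 28.
Step 3: lead(−14x⁵ + 31x⁴ + 49x³ + 43x² + 15x + 28) ÷ lead(D) = −14x⁵ ÷ −2x = 7x⁴. Subtract (7x⁴)·D = −14x⁵ + 49x⁴. Remainder: −18x⁴ + 49x³ + 43x² + 15x + 28.
Step 4: lead(−18x⁴ + 49x³ + 43x² + 15x + 28) ÷ lead(D) = −18x⁴ ÷ −2x = 9x³. Subtract (9x³)·D = −18x⁴ + 63x³. Remainder: −14x³ + 43x² + 15x + 28.
Step 5: lead(−14x³ + 43x² + 15x + 28) ÷ lead(D) = −14x³ ÷ −2x = 7x². Subtract (7x²)·D = −14x³ + 49x². Remainder: −6x² + 15x + 28.
Step 6: lead(−6x² + 15x + 28) ÷ lead(D) = −6x² ÷ −2x = 3x. Subtract (3x)·D = −6x² + 21x. Remainder: −6x + 28.
Step 7: lead(−6x + 28) ÷ lead(D) = −6x ÷ −2x = 3. Subtract (3)·D = −6x + 21. Remainder: 7.

Q = [5, 7, 7, 9, 7, 3, 3]; R = [7]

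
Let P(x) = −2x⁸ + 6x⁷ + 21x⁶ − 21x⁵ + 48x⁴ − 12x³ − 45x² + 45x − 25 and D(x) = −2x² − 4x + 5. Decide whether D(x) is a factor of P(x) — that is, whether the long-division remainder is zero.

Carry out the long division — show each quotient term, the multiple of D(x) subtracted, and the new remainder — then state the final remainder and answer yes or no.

Step 1: lead(−2x⁸ + 6x⁷ + 21x⁶ − 21x⁵ + 48x⁴ − 12x³ − 45x² + 45x − 25) ÷ lead(D) = −2x⁸ ÷ −2x² = x⁶. Subtract (x⁶)·D = −2x⁸ − 4x⁷ + 5x⁶. Remainder: 10x⁷ + 16x⁶ − 21x⁵ + 48x⁴ − 12x³ − 45x² + 45x − 25.
Step 2: lead(10x⁷ + 16x⁶ − 21x⁵ + 48x⁴ − 12x³ − 45x² + 45x − 25) ÷ lead(D) = 10x⁷ ÷ −2x² = −5x⁵. Subtract (−5x⁵)·D = 10x⁷ + 20x⁶ − 25x⁵. Remainder: −4x⁶ + 4x⁵ + 48x⁴ − 12x³ − 45x² + 45x − 25.
Step 3: lead(−4x⁶ + 4x⁵ + 48x⁴ − 12x³ − 45x² + 45x − 25) ÷ lead(D) = −4x⁶ ÷ −2x² = 2x⁴. Subtract (2x⁴)·D = −4x⁶ − 8x⁵ + 10x⁴. Remainder: 12x⁵ + 38x⁴ − 12x³ − 45x² + 45x − 25.
Step 4: lead(12x⁵ + 38x⁴ − 12x³ − 45x² + 45x − 25) ÷ lead(D) = 12x⁵ ÷ −2x² = −6x³. Subtract (−6x³)·D = 12x⁵ + 24x⁴ − 30x³. Remainder: 14x⁴ + 18x³ − 45x² + 45x − 25.
Step 5: lead(14x⁴ + 18x³ − 45x² + 45x − 25) ÷ lead(D) = 14x⁴ ÷ −2x² = −7x². Subtract (−7x²)·D = 14x⁴ + 28x³ − 35x². Remainder: −10x³ − 10x² + 45x − 25.
Step 6: lead(−10x³ − 10x² + 45x − 25) ÷ lead(D) = −10x³ ÷ −2x² = 5x. Subtract (5x)·D = −10x³ − 20x² + 25x. Remainder: 10x² + 20x − 25.
Step 7: lead(10x² + 20x − 25) ÷ lead(D) = 10x² ÷ −2x² = −5. Subtract (−5)·D = 10x² + 20x − 25. Remainder: 0.

R(x) = 0, so D(x) is a factor of P(x). yes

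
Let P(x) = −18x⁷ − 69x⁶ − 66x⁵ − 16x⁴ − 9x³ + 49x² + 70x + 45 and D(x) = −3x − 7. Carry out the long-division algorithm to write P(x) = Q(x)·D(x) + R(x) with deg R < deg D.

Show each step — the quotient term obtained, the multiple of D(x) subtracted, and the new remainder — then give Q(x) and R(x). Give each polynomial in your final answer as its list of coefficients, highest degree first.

Q = [6, 9, 1, 3, -4, -7, -7]; R = [-4]

Step 1: lead(−18x⁷ − 69x⁶ − 66x⁵ − 16x⁴ − 9x³ + 49x² + 70x + 45) ÷ lead(D) = −18x⁷ ÷ −3x = 6x⁶. Subtract (6x⁶)·D = −18x⁷ − 42x⁶. Remainder: −27x⁶ − 66x⁵ − 16x⁴ − 9x³ + 49x² + 70x + 45.
Step 2: lead(−27x⁶ − 66x⁵ − 16x⁴ − 9x³ + 49x² + 70x + 45) ÷ lead(D) = −27x⁶ ÷ −3x = 9x⁵. Subtract (9x⁵)·D = −27x⁶ − 63x⁵. Remainder: −3x⁵ − 16x⁴ − 9x³ + 49x² + 70x + 45.
Step 3: lead(−3x⁵ − 16x⁴ − 9x³ + 49x² + 70x + 45) ÷ lead(D) = −3x⁵ ÷ −3x = x⁴. Subtract (x⁴)·D = −3x⁵ − 7x⁴. Remainder: −9x⁴ − 9x³ + 49x² + 70x + 45.
Step 4: lead(−9x⁴ − 9x³ + 49x² + 70x + 45) ÷ lead(D) = −9x⁴ ÷ −3x = 3x³. Subtract (3x³)·D = −9x⁴ − 21x³. Remainder: 12x³ + 49x² + 70x + 45.
Step 5: lead(12x³ + 49x² + 70x + 45) ÷ lead(D) = 12x³ ÷ −3x = −4x². Subtract (−4x²)·D = 12x³ + 28x². Remainder: 21x² + 70x + 45.
Step 6: lead(21x² + 70x + 45) ÷ lead(D) = 21x² ÷ −3x = −7x. Subtract (−7x)·D = 21x² + 49x. Remainder: 21x + 45.
Step 7: lead(21x + 45) ÷ lead(D) = 21x ÷ −3x = −7. Subtract (−7)·D = 21x + 49. Remainder: −4.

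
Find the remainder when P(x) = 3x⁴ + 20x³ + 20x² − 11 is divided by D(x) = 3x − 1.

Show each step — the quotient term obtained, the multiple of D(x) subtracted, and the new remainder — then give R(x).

Step 1: lead(3x⁴ + 20x³ + 20x² − 11) ÷ lead(D) = 3x⁴ ÷ 3x = x³. Subtract (x³)·D = 3x⁴ − x³. Remainder: 21x³ + 20x² − 11.
Step 2: lead(21x³ + 20x² − 11) ÷ lead(D) = 21x³ ÷ 3x = 7x². Subtract (7x²)·D = 21x³ − 7x². Remainder: 27x² − 11.
Step 3: lead(27x² − 11) ÷ lead(D) = 27x² ÷ 3x = 9x. Subtract (9x)·D = 27x² − 9x. Remainder: 9x − 11.
Step 4: lead(9x − 11) ÷ lead(D) = 9x ÷ 3x = 3. Subtract (3)·D = 9x − 3. Remainder: −8.

R(x) = −8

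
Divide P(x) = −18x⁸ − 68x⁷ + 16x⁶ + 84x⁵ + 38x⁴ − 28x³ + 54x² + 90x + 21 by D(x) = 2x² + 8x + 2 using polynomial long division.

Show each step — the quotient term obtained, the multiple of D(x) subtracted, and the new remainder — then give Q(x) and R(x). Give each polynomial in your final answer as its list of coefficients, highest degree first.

Step 1: lead(−18x⁸ − 68x⁷ + 16x⁶ + 84x⁵ + 38x⁴ − 28x³ + 54x² + 90x + 21) ÷ lead(D) = −18x⁸ ÷ 2x² = −9x⁶. Subtract (−9x⁶)·D = −18x⁸ − 72x⁷ − 18x⁶. Remainder: 4x⁷ + 34x⁶ + 84x⁵ + 38x⁴ − 28x³ + 54x² + 90x + 21.
Step 2: lead(4x⁷ + 34x⁶ + 84x⁵ + 38x⁴ − 28x³ + 54x² + 90x + 21) ÷ lead(D) = 4x⁷ ÷ 2x² = 2x⁵. Subtract (2x⁵)·D = 4x⁷ + 16x⁶ + 4x⁵. Remainder: 18x⁶ + 80x⁵ + 38x⁴ − 28x³ + 54x² + 90x + 21.
Step 3: lead(18x⁶ + 80x⁵ + 38x⁴ − 28x³ + 54x² + 90x + 21) ÷ lead(D) = 18x⁶ ÷ 2x² = 9x⁴. Subtract (9x⁴)·D = 18x⁶ + 72x⁵ + 18x⁴. Remainder: 8x⁵ + 20x⁴ − 28x³ + 54x² + 90x + 21.
Step 4: lead(8x⁵ + 20x⁴ − 28x³ + 54x² + 90x + 21) ÷ lead(D) = 8x⁵ ÷ 2x² = 4x³. Subtract (4x³)·D = 8x⁵ + 32x⁴ + 8x³. Remainder: −12x⁴ − 36x³ + 54x² + 90x + 21.
Step 5: lead(−12x⁴ − 36x³ + 54x² + 90x + 21) ÷ lead(D) = −12x⁴ ÷ 2x² = −6x². Subtract (−6x²)·D = −12x⁴ − 48x³ − 12x². Remainder: 12x³ + 66x² + 90x + 21.
Step 6: lead(12x³ + 66x² + 90x + 21) ÷ lead(D) = 12x³ ÷ 2x² = 6x. Subtract (6x)·D = 12x³ + 48x² + 12x. Remainder: 18x² + 78x + 21.
Step 7: lead(18x² + 78x + 21) ÷ lead(D) = 18x² ÷ 2x² = 9. Subtract (9)·D = 18x² + 72x + 18. Remainder: 6x + 3.

Q = [-9, 2, 9, 4, -6, 6, 9]; R = [6, 3]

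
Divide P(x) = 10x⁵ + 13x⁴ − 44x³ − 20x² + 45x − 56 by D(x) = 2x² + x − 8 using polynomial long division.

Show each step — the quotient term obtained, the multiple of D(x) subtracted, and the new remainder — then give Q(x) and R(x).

Q(x) = 5x³ + 4x² − 4x + 8; R(x) = 5x + 8

Step 1: lead(10x⁵ + 13x⁴ − 44x³ − 20x² + 45x − 56) ÷ lead(D) = 10x⁵ ÷ 2x² = 5x³. Subtract (5x³)·D = 10x⁵ + 5x⁴ − 40x³. Remainder: 8x⁴ − 4x³ − 20x² + 45x − 56.
Step 2: lead(8x⁴ − 4x³ − 20x² + 45x − 56) ÷ lead(D) = 8x⁴ ÷ 2x² = 4x². Subtract (4x²)·D = 8x⁴ + 4x³ − 32x². Remainder: −8x³ + 12x² + 45x − 56.
Step 3: lead(−8x³ + 12x² + 45x − 56) ÷ lead(D) = −8x³ ÷ 2x² = −4x. Subtract (−4x)·D = −8x³ − 4x² + 32x. Remainder: 16x² + 13x − 56.
Step 4: lead(16x² + 13x − 56) ÷ lead(D) = 16x² ÷ 2x² = 8. Subtract (8)·D = 16x² + 8x − 64. Remainder: 5x + 8.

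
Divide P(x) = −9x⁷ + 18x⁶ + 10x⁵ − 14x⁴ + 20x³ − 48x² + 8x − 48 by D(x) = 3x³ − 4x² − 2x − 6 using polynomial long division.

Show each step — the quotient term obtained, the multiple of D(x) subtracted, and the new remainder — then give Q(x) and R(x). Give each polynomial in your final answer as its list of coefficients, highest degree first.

Q = [-3, 2, 4, -4, 8]; R = [0]

Step 1: lead(−9x⁷ + 18x⁶ + 10x⁵ − 14x⁴ + 20x³ − 48x² + 8x − 48) ÷ lead(D) = −9x⁷ ÷ 3x³ = −3x⁴. Subtract (−3x⁴)·D = −9x⁷ + 12x⁶ + 6x⁵ + 18x⁴. Remainder: 6x⁶ + 4x⁵ − 32x⁴ + 20x³ − 48x² + 8x − 48.
Step 2: lead(6x⁶ + 4x⁵ − 32x⁴ + 20x³ − 48x² + 8x − 48) ÷ lead(D) = 6x⁶ ÷ 3x³ = 2x³. Subtract (2x³)·D = 6x⁶ − 8x⁵ − 4x⁴ − 12x³. Remainder: 12x⁵ − 28x⁴ + 32x³ − 48x² + 8x − 48.
Step 3: lead(12x⁵ − 28x⁴ + 32x³ − 48x² + 8x − 48) ÷ lead(D) = 12x⁵ ÷ 3x³ = 4x². Subtract (4x²)·D = 12x⁵ − 16x⁴ − 8x³ − 24x². Remainder: −12x⁴ + 40x³ − 24x² + 8x − 48.
Step 4: lead(−12x⁴ + 40x³ − 24x² + 8x − 48) ÷ lead(D) = −12x⁴ ÷ 3x³ = −4x. Subtract (−4x)·D = −12x⁴ + 16x³ + 8x² + 24x. Remainder: 24x³ − 32x² − 16x − 48.
Step 5: lead(24x³ − 32x² − 16x − 48) ÷ lead(D) = 24x³ ÷ 3x³ = 8. Subtract (8)·D = 24x³ − 32x² − 16x − 48. Remainder: 0.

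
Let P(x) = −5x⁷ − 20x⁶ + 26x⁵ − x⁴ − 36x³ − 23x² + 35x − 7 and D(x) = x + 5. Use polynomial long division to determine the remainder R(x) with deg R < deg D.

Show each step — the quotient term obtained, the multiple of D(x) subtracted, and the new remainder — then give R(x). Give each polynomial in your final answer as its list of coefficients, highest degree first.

Step 1: lead(−5x⁷ − 20x⁶ + 26x⁵ − x⁴ − 36x³ − 23x² + 35x − 7) ÷ lead(D) = −5x⁷ ÷ x = −5x⁶. Subtract (−5x⁶)·D = −5x⁷ − 25x⁶. Remainder: 5x⁶ + 26x⁵ − x⁴ − 36x³ − 23x² + 35x − 7.
Step 2: lead(5x⁶ + 26x⁵ − x⁴ − 36x³ − 23x² + 35x − 7) ÷ lead(D) = 5x⁶ ÷ x = 5x⁵. Subtract (5x⁵)·D = 5x⁶ + 25x⁵. Remainder: x⁵ − x⁴ − 36x³ − 23x² + 35x − 7.
Step 3: lead(x⁵ − x⁴ − 36x³ − 23x² + 35x − 7) ÷ lead(D) = x⁵ ÷ x = x⁴. Subtract (x⁴)·D = x⁵ + 5x⁴. Remainder: −6x⁴ − 36x³ − 23x² + 35x − 7.
Step 4: lead(−6x⁴ − 36x³ − 23x² + 35x − 7) ÷ lead(D) = −6x⁴ ÷ x = −6x³. Subtract (−6x³)·D = −6x⁴ − 30x³. Remainder: −6x³ − 23x² + 35x − 7.
Step 5: lead(−6x³ − 23x² + 35x − 7) ÷ lead(D) = −6x³ ÷ x = −6x². Subtract (−6x²)·D = −6x³ − 30x². Remainder: 7x² + 35x − 7.
Step 6: lead(7x² + 35x − 7) ÷ lead(D) = 7x² ÷ x = 7x. Subtract (7x)·D = 7x² + 35x. Remainder: −7.

R = [-7]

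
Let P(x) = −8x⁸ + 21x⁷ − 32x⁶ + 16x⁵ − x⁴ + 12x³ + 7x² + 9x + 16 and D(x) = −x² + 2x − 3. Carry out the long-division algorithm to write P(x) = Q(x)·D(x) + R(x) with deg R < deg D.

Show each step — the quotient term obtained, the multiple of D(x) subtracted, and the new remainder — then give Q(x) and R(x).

Step 1: lead(−8x⁸ + 21x⁷ − 32x⁶ + 16x⁵ − x⁴ + 12x³ + 7x² + 9x + 16) ÷ lead(D) = −8x⁸ ÷ −x² = 8x⁶. Subtract (8x⁶)·D = −8x⁸ + 16x⁷ − 24x⁶. Remainder: 5x⁷ − 8x⁶ + 16x⁵ − x⁴ + 12x³ + 7x² + 9x + 16.
Step 2: lead(5x⁷ − 8x⁶ + 16x⁵ − x⁴ + 12x³ + 7x² + 9x + 16) ÷ lead(D) = 5x⁷ ÷ −x² = −5x⁵. Subtract (−5x⁵)·D = 5x⁷ − 10x⁶ + 15x⁵. Remainder: 2x⁶ + x⁵ − x⁴ + 12x³ + 7x² + 9x + 16.
Step 3: lead(2x⁶ + x⁵ − x⁴ + 12x³ + 7x² + 9x + 16) ÷ lead(D) = 2x⁶ ÷ −x² = −2x⁴. Subtract (−2x⁴)·D = 2x⁶ − 4x⁵ + 6x⁴. Remainder: 5x⁵ − 7x⁴ + 12x³ + 7x² + 9x + 16.
Step 4: lead(5x⁵ − 7x⁴ + 12x³ + 7x² + 9x + 16) ÷ lead(D) = 5x⁵ ÷ −x² = −5x³. Subtract (−5x³)·D = 5x⁵ − 10x⁴ + 15x³. Remainder: 3x⁴ − 3x³ + 7x² + 9x + 16.
Step 5: lead(3x⁴ − 3x³ + 7x² + 9x + 16) ÷ lead(D) = 3x⁴ ÷ −x² = −3x². Subtract (−3x²)·D = 3x⁴ − 6x³ + 9x². Remainder: 3x³ − 2x² + 9x + 16.
Step 6: lead(3x³ − 2x² + 9x + 16) ÷ lead(D) = 3x³ ÷ −x² = −3x. Subtract (−3x)·D = 3x³ − 6x² + 9x. Remainder: 4x² + 16.
Step 7: lead(4x² + 16) ÷ lead(D) = 4x² ÷ −x² = −4. Subtract (−4)·D = 4x² − 8x + 12. Remainder: 8x + 4.

Q(x) = 8x⁶ − 5x⁵ − 2x⁴ − 5x³ − 3x² − 3x − 4; R(x) = 8x + 4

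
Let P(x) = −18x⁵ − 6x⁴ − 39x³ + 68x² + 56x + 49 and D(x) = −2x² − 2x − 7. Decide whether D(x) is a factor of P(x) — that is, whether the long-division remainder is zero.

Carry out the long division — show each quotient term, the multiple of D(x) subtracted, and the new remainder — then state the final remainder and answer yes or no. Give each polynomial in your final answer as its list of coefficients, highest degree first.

Step 1: lead(−18x⁵ − 6x⁴ − 39x³ + 68x² + 56x + 49) ÷ lead(D) = −18x⁵ ÷ −2x² = 9x³. Subtract (9x³)·D = −18x⁵ − 18x⁴ − 63x³. Remainder: 12x⁴ + 24x³ + 68x² + 56x + 49.
Step 2: lead(12x⁴ + 24x³ + 68x² + 56x + 49) ÷ lead(D) = 12x⁴ ÷ −2x² = −6x². Subtract (−6x²)·D = 12x⁴ + 12x³ + 42x². Remainder: 12x³ + 26x² + 56x + 49.
Step 3: lead(12x³ + 26x² + 56x + 49) ÷ lead(D) = 12x³ ÷ −2x² = −6x. Subtract (−6x)·D = 12x³ + 12x² + 42x. Remainder: 14x² + 14x + 49.
Step 4: lead(14x² + 14x + 49) ÷ lead(D) = 14x² ÷ −2x² = −7. Subtract (−7)·D = 14x² + 14x + 49. Remainder: 0.

R = [0], so D(x) is a factor of P(x). yes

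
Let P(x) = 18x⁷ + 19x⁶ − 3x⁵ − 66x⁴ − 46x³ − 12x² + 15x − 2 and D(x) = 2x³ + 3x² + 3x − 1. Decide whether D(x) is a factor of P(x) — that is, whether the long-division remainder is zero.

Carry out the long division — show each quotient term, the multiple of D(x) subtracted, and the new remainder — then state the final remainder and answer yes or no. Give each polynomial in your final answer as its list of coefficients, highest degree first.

Step 1: lead(18x⁷ + 19x⁶ − 3x⁵ − 66x⁴ − 46x³ − 12x² + 15x − 2) ÷ lead(D) = 18x⁷ ÷ 2x³ = 9x⁴. Subtract (9x⁴)·D = 18x⁷ + 27x⁶ + 27x⁵ − 9x⁴. Remainder: −8x⁶ − 30x⁵ − 57x⁴ − 46x³ − 12x² + 15x − 2.
Step 2: lead(−8x⁶ − 30x⁵ − 57x⁴ − 46x³ − 12x² + 15x − 2) ÷ lead(D) = −8x⁶ ÷ 2x³ = −4x³. Subtract (−4x³)·D = −8x⁶ − 12x⁵ − 12x⁴ + 4x³. Remainder: −18x⁵ − 45x⁴ − 50x³ − 12x² + 15x − 2.
Step 3: lead(−18x⁵ − 45x⁴ − 50x³ − 12x² + 15x − 2) ÷ lead(D) = −18x⁵ ÷ 2x³ = −9x². Subtract (−9x²)·D = −18x⁵ − 27x⁴ − 27x³ + 9x². Remainder: −18x⁴ − 23x³ − 21x² + 15x − 2.
Step 4: lead(−18x⁴ − 23x³ − 21x² + 15x − 2) ÷ lead(D) = −18x⁴ ÷ 2x³ = −9x. Subtract (−9x)·D = −18x⁴ − 27x³ − 27x² + 9x. Remainder: 4x³ + 6x² + 6x − 2.
Step 5: lead(4x³ + 6x² + 6x − 2) ÷ lead(D) = 4x³ ÷ 2x³ = 2. Subtract (2)·D = 4x³ + 6x² + 6x − 2. Remainder: 0.

R = [0], so D(x) is a factor of P(x). yes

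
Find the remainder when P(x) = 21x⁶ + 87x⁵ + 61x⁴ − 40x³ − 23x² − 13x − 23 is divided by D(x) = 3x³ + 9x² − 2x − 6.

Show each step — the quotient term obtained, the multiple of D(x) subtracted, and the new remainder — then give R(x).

Step 1: lead(21x⁶ + 87x⁵ + 61x⁴ − 40x³ − 23x² − 13x − 23) ÷ lead(D) = 21x⁶ ÷ 3x³ = 7x³. Subtract (7x³)·D = 21x⁶ + 63x⁵ − 14x⁴ − 42x³. Remainder: 24x⁵ + 75x⁴ + 2x³ − 23x² − 13x − 23.
Step 2: lead(24x⁵ + 75x⁴ + 2x³ − 23x² − 13x − 23) ÷ lead(D) = 24x⁵ ÷ 3x³ = 8x². Subtract (8x²)·D = 24x⁵ + 72x⁴ − 16x³ − 48x². Remainder: 3x⁴ + 18x³ + 25x² − 13x − 23.
Step 3: lead(3x⁴ + 18x³ + 25x² − 13x − 23) ÷ lead(D) = 3x⁴ ÷ 3x³ = x. Subtract (x)·D = 3x⁴ + 9x³ − 2x² − 6x. Remainder: 9x³ + 27x² − 7x − 23.
Step 4: lead(9x³ + 27x² − 7x − 23) ÷ lead(D) = 9x³ ÷ 3x³ = 3. Subtract (3)·D = 9x³ + 27x² − 6x − 18. Remainder: −x − 5.

R(x) = −x − 5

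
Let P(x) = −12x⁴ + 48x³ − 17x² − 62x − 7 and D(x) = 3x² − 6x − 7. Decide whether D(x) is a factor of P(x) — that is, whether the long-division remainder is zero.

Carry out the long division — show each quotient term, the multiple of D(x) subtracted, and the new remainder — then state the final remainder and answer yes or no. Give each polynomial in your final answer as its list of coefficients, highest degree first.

R = [0], so D(x) is a factor of P(x). yes

Step 1: lead(−12x⁴ + 48x³ − 17x² − 62x − 7) ÷ lead(D) = −12x⁴ ÷ 3x² = −4x². Subtract (−4x²)·D = −12x⁴ + 24x³ + 28x². Remainder: 24x³ − 45x² − 62x − 7.
Step 2: lead(24x³ − 45x² − 62x − 7) ÷ lead(D) = 24x³ ÷ 3x² = 8x. Subtract (8x)·D = 24x³ − 48x² − 56x. Remainder: 3x² − 6x − 7.
Step 3: lead(3x² − 6x − 7) ÷ lead(D) = 3x² ÷ 3x² = 1. Subtract (1)·D = 3x² − 6x − 7. Remainder: 0.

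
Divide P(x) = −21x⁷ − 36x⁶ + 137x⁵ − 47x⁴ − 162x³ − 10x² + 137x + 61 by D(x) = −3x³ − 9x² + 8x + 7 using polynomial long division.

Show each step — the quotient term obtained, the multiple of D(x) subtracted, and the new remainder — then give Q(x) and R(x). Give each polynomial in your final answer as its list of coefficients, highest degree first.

Q = [7, -9, 0, 8, 9]; R = [7, 9, -2]

Step 1: lead(−21x⁷ − 36x⁶ + 137x⁵ − 47x⁴ − 162x³ − 10x² + 137x + 61) ÷ lead(D) = −21x⁷ ÷ −3x³ = 7x⁴. Subtract (7x⁴)·D = −21x⁷ − 63x⁶ + 56x⁵ + 49x⁴. Remainder: 27x⁶ + 81x⁵ − 96x⁴ − 162x³ − 10x² + 137x + 61.
Step 2: lead(27x⁶ + 81x⁵ − 96x⁴ − 162x³ − 10x² + 137x + 61) ÷ lead(D) = 27x⁶ ÷ −3x³ = −9x³. Subtract (−9x³)·D = 27x⁶ + 81x⁵ − 72x⁴ − 63x³. Remainder: −24x⁴ − 99x³ − 10x² + 137x + 61.
Step 3: lead(−24x⁴ − 99x³ − 10x² + 137x + 61) ÷ lead(D) = −24x⁴ ÷ −3x³ = 8x. Subtract (8x)·D = −24x⁴ − 72x³ + 64x² + 56x. Remainder: −27x³ − 74x² + 81x + 61.
Step 4: lead(−27x³ − 74x² + 81x + 61) ÷ lead(D) = −27x³ ÷ −3x³ = 9. Subtract (9)·D = −27x³ − 81x² + 72x + 63. Remainder: 7x² + 9x − 2.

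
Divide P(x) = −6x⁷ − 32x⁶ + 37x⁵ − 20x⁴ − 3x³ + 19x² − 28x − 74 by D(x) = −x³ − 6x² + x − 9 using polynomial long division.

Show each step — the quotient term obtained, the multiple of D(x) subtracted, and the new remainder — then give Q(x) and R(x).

Step 1: lead(−6x⁷ − 32x⁶ + 37x⁵ − 20x⁴ − 3x³ + 19x² − 28x − 74) ÷ lead(D) = −6x⁷ ÷ −x³ = 6x⁴. Subtract (6x⁴)·D = −6x⁷ − 36x⁶ + 6x⁵ − 54x⁴. Remainder: 4x⁶ + 31x⁵ + 34x⁴ − 3x³ + 19x² − 28x − 74.
Step 2: lead(4x⁶ + 31x⁵ + 34x⁴ − 3x³ + 19x² − 28x − 74) ÷ lead(D) = 4x⁶ ÷ −x³ = −4x³. Subtract (−4x³)·D = 4x⁶ + 24x⁵ − 4x⁴ + 36x³. Remainder: 7x⁵ + 38x⁴ − 39x³ + 19x² − 28x − 74.
Step 3: lead(7x⁵ + 38x⁴ − 39x³ + 19x² − 28x − 74) ÷ lead(D) = 7x⁵ ÷ −x³ = −7x². Subtract (−7x²)·D = 7x⁵ + 42x⁴ − 7x³ + 63x². Remainder: −4x⁴ − 32x³ − 44x² − 28x − 74.
Step 4: lead(−4x⁴ − 32x³ − 44x² − 28x − 74) ÷ lead(D) = −4x⁴ ÷ −x³ = 4x. Subtract (4x)·D = −4x⁴ − 24x³ + 4x² − 36x. Remainder: −8x³ − 48x² + 8x − 74.
Step 5: lead(−8x³ − 48x² + 8x − 74) ÷ lead(D) = −8x³ ÷ −x³ = 8. Subtract (8)·D = −8x³ − 48x² + 8x − 72. Remainder: −2.

Q(x) = 6x⁴ − 4x³ − 7x² + 4x + 8; R(x) = −2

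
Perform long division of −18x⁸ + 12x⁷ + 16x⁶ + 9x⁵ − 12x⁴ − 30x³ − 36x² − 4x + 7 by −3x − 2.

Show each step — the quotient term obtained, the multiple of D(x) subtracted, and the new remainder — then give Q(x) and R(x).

Q(x) = 6x⁷ − 8x⁶ − 3x⁴ + 6x³ + 6x² + 8x − 4; R(x) = −1

Step 1: lead(−18x⁸ + 12x⁷ + 16x⁶ + 9x⁵ − 12x⁴ − 30x³ − 36x² − 4x + 7) ÷ lead(D) = −18x⁸ ÷ −3x = 6x⁷. Subtract (6x⁷)·D = −18x⁸ − 12x⁷. Remainder: 24x⁷ + 16x⁶ + 9x⁵ − 12x⁴ − 30x³ − 36x² − 4x + 7.
Step 2: lead(24x⁷ + 16x⁶ + 9x⁵ − 12x⁴ − 30x³ − 36x² − 4x + 7) ÷ lead(D) = 24x⁷ ÷ −3x = −8x⁶. Subtract (−8x⁶)·D = 24x⁷ + 16x⁶. Remainder: 9x⁵ − 12x⁴ − 30x³ − 36x² − 4x + 7.
Step 3: lead(9x⁵ − 12x⁴ − 30x³ − 36x² − 4x + 7) ÷ lead(D) = 9x⁵ ÷ −3x = −3x⁴. Subtract (−3x⁴)·D = 9x⁵ + 6x⁴. Remainder: −18x⁴ − 30x³ − 36x² − 4x + 7.
Step 4: lead(−18x⁴ − 30x³ − 36x² − 4x + 7) ÷ lead(D) = −18x⁴ ÷ −3x = 6x³. Subtract (6x³)·D = −18x⁴ − 12x³. Remainder: −18x³ − 36x² − 4x + 7.
Step 5: lead(−18x³ − 36x² − 4x + 7) ÷ lead(D) = −18x³ ÷ −3x = 6x². Subtract (6x²)·D = −18x³ − 12x². Remainder: −24x² − 4x + 7.
Step 6: lead(−24x² − 4x + 7) ÷ lead(D) = −24x² ÷ −3x = 8x. Subtract (8x)·D = −24x² − 16x. Remainder: 12x + 7.
Step 7: lead(12x + 7) ÷ lead(D) = 12x ÷ −3x = −4. Subtract (−4)·D = 12x + 8. Remainder: −1.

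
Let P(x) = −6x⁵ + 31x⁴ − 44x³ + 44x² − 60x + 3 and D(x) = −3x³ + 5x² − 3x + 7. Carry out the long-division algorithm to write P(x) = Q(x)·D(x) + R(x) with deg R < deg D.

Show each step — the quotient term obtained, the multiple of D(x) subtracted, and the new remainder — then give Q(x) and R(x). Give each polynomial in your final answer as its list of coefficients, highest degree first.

Q = [2, -7, 1]; R = [4, -8, -4]

Step 1: lead(−6x⁵ + 31x⁴ − 44x³ + 44x² − 60x + 3) ÷ lead(D) = −6x⁵ ÷ −3x³ = 2x². Subtract (2x²)·D = −6x⁵ + 10x⁴ − 6x³ + 14x². Remainder: 21x⁴ − 38x³ + 30x² − 60x + 3.
Step 2: lead(21x⁴ − 38x³ + 30x² − 60x + 3) ÷ lead(D) = 21x⁴ ÷ −3x³ = −7x. Subtract (−7x)·D = 21x⁴ − 35x³ + 21x² − 49x. Remainder: −3x³ + 9x² − 11x + 3.
Step 3: lead(−3x³ + 9x² − 11x + 3) ÷ lead(D) = −3x³ ÷ −3x³ = 1. Subtract (1)·D = −3x³ + 5x² − 3x + 7. Remainder: 4x² − 8x − 4.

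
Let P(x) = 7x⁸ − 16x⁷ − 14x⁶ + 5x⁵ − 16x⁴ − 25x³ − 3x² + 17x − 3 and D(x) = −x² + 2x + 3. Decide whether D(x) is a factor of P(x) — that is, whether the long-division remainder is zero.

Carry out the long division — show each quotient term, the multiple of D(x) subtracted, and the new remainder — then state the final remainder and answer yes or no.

Step 1: lead(7x⁸ − 16x⁷ − 14x⁶ + 5x⁵ − 16x⁴ − 25x³ − 3x² + 17x − 3) ÷ lead(D) = 7x⁸ ÷ −x² = −7x⁶. Subtract (−7x⁶)·D = 7x⁸ − 14x⁷ − 21x⁶. Remainder: −2x⁷ + 7x⁶ + 5x⁵ − 16x⁴ − 25x³ − 3x² + 17x − 3.
Step 2: lead(−2x⁷ + 7x⁶ + 5x⁵ − 16x⁴ − 25x³ − 3x² + 17x − 3) ÷ lead(D) = −2x⁷ ÷ −x² = 2x⁵. Subtract (2x⁵)·D = −2x⁷ + 4x⁶ + 6x⁵. Remainder: 3x⁶ − x⁵ − 16x⁴ − 25x³ − 3x² + 17x − 3.
Step 3: lead(3x⁶ − x⁵ − 16x⁴ − 25x³ − 3x² + 17x − 3) ÷ lead(D) = 3x⁶ ÷ −x² = −3x⁴. Subtract (−3x⁴)·D = 3x⁶ − 6x⁵ − 9x⁴. Remainder: 5x⁵ − 7x⁴ − 25x³ − 3x² + 17x − 3.
Step 4: lead(5x⁵ − 7x⁴ − 25x³ − 3x² + 17x − 3) ÷ lead(D) = 5x⁵ ÷ −x² = −5x³. Subtract (−5x³)·D = 5x⁵ − 10x⁴ − 15x³. Remainder: 3x⁴ − 10x³ − 3x² + 17x − 3.
Step 5: lead(3x⁴ − 10x³ − 3x² + 17x − 3) ÷ lead(D) = 3x⁴ ÷ −x² = −3x². Subtract (−3x²)·D = 3x⁴ − 6x³ − 9x². Remainder: −4x³ + 6x² + 17x − 3.
Step 6: lead(−4x³ + 6x² + 17x − 3) ÷ lead(D) = −4x³ ÷ −x² = 4x. Subtract (4x)·D = −4x³ + 8x² + 12x. Remainder: −2x² + 5x − 3.
Step 7: lead(−2x² + 5x − 3) ÷ lead(D) = −2x² ÷ −x² = 2. Subtract (2)·D = −2x² + 4x + 6. Remainder: x − 9.

R(x) = x − 9, so D(x) is not a factor of P(x). no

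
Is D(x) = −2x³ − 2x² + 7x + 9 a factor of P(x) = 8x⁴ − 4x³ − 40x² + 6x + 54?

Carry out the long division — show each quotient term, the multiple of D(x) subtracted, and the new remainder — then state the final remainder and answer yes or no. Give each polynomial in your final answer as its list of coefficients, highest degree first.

Step 1: lead(8x⁴ − 4x³ − 40x² + 6x + 54) ÷ lead(D) = 8x⁴ ÷ −2x³ = −4x. Subtract (−4x)·D = 8x⁴ + 8x³ − 28x² − 36x. Remainder: −12x³ − 12x² + 42x + 54.
Step 2: lead(−12x³ − 12x² + 42x + 54) ÷ lead(D) = −12x³ ÷ −2x³ = 6. Subtract (6)·D = −12x³ − 12x² + 42x + 54. Remainder: 0.

R = [0], so D(x) is a factor of P(x). yes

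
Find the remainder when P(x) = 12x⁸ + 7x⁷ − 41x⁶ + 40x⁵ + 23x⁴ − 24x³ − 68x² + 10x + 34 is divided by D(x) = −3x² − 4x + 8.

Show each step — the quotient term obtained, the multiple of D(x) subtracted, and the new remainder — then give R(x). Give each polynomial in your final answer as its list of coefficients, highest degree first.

Step 1: lead(12x⁸ + 7x⁷ − 41x⁶ + 40x⁵ + 23x⁴ − 24x³ − 68x² + 10x + 34) ÷ lead(D) = 12x⁸ ÷ −3x² = −4x⁶. Subtract (−4x⁶)·D = 12x⁸ + 16x⁷ − 32x⁶. Remainder: −9x⁷ − 9x⁶ + 40x⁵ + 23x⁴ − 24x³ − 68x² + 10x + 34.
Step 2: lead(−9x⁷ − 9x⁶ + 40x⁵ + 23x⁴ − 24x³ − 68x² + 10x + 34) ÷ lead(D) = −9x⁷ ÷ −3x² = 3x⁵. Subtract (3x⁵)·D = −9x⁷ − 12x⁶ + 24x⁵. Remainder: 3x⁶ + 16x⁵ + 23x⁴ − 24x³ − 68x² + 10x + 34.
Step 3: lead(3x⁶ + 16x⁵ + 23x⁴ − 24x³ − 68x² + 10x + 34) ÷ lead(D) = 3x⁶ ÷ −3x² = −x⁴. Subtract (−x⁴)·D = 3x⁶ + 4x⁵ − 8x⁴. Remainder: 12x⁵ + 31x⁴ − 24x³ − 68x² + 10x + 34.
Step 4: lead(12x⁵ + 31x⁴ − 24x³ − 68x² + 10x + 34) ÷ lead(D) = 12x⁵ ÷ −3x² = −4x³. Subtract (−4x³)·D = 12x⁵ + 16x⁴ − 32x³. Remainder: 15x⁴ + 8x³ − 68x² + 10x + 34.
Step 5: lead(15x⁴ + 8x³ − 68x² + 10x + 34) ÷ lead(D) = 15x⁴ ÷ −3x² = −5x². Subtract (−5x²)·D = 15x⁴ + 20x³ − 40x². Remainder: −12x³ − 28x² + 10x + 34.
Step 6: lead(−12x³ − 28x² + 10x + 34) ÷ lead(D) = −12x³ ÷ −3x² = 4x. Subtract (4x)·D = −12x³ − 16x² + 32x. Remainder: −12x² − 22x + 34.
Step 7: lead(−12x² − 22x + 34) ÷ lead(D) = −12x² ÷ −3x² = 4. Subtract (4)·D = −12x² − 16x + 32. Remainder: −6x + 2.

R = [-6, 2]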